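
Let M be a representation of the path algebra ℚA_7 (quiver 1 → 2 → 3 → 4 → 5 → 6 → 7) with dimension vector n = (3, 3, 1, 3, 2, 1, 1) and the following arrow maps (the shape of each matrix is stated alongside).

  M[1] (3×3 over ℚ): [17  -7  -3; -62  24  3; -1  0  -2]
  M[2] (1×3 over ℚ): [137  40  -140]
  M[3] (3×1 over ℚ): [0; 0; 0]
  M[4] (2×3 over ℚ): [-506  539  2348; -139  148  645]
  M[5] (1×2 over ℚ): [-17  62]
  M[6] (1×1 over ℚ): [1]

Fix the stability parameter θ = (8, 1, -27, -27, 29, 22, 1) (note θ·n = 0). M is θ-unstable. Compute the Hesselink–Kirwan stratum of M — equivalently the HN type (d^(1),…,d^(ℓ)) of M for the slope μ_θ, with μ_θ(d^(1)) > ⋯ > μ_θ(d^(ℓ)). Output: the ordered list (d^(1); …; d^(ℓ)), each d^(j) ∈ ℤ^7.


Via rank(M_{q-1}∘⋯∘M_p): M ≅ I[1,2]^2, I[1,3], I[4,4], I[4,5], I[4,7].
μ_θ-semistable layers: μ^(1)=29; μ^(2)=52/3; μ^(3)=9/2; μ^(4)=-6; μ^(5)=-27

((0, 0, 0, 0, 1, 0, 0); (0, 0, 0, 0, 1, 1, 1); (2, 2, 0, 0, 0, 0, 0); (1, 1, 1, 0, 0, 0, 0); (0, 0, 0, 3, 0, 0, 0))


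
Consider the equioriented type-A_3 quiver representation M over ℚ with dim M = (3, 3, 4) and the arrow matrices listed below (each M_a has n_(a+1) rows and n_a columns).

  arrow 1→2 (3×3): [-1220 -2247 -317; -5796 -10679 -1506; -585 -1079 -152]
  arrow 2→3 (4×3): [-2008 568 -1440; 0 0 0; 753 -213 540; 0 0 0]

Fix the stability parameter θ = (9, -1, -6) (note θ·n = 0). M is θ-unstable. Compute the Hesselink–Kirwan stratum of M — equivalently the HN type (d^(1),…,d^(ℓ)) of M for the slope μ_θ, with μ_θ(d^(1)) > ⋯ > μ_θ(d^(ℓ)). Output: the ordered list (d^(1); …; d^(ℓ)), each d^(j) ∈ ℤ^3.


Interval decomposition of M: I[1,2]^2, I[1,3], I[3,3]^3.
HN type (ℓ=3): μ^(1)=4; μ^(2)=2/3; μ^(3)=-6

((2, 2, 0); (1, 1, 1); (0, 0, 3))


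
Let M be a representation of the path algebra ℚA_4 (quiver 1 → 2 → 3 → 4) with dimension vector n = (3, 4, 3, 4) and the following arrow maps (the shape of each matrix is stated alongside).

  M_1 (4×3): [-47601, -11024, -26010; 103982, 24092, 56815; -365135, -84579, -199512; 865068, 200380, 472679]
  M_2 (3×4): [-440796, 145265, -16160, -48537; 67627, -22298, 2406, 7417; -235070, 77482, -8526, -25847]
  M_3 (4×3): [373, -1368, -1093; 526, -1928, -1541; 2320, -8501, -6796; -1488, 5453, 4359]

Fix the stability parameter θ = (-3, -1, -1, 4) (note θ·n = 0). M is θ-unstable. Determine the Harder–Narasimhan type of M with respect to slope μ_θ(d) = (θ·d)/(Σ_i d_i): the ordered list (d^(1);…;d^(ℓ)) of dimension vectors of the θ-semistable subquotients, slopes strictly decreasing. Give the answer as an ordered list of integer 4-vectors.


Barcode: M ≅ I[1,2], I[1,4]^2, I[2,4], I[4,4]. HN layers by μ_θ (3 steps, strictly decreasing):
  μ^(1)=4; μ^(2)=-1; μ^(3)=-3

((0, 0, 0, 4); (0, 4, 3, 0); (3, 0, 0, 0))


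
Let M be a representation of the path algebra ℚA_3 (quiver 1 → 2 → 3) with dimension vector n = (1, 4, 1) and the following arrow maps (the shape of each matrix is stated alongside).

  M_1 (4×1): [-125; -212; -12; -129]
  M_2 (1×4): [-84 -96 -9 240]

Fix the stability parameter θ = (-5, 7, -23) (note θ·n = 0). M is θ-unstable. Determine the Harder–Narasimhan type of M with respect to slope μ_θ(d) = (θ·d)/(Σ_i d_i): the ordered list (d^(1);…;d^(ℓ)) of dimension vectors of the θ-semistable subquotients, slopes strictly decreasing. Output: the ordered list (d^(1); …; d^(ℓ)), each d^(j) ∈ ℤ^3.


Interval decomposition of M: I[1,2], I[2,2]^2, I[2,3].
HN type (ℓ=3): μ^(1)=7; μ^(2)=-5; μ^(3)=-8

((0, 3, 0); (1, 0, 0); (0, 1, 1))


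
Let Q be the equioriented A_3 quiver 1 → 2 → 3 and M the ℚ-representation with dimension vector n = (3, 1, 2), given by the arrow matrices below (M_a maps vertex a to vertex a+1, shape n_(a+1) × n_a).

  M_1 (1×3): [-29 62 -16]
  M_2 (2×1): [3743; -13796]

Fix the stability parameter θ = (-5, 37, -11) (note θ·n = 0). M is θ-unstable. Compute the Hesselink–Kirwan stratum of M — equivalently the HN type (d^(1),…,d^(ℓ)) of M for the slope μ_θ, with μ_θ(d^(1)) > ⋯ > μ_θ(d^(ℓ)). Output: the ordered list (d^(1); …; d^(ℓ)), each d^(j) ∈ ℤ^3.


Via rank(M_{q-1}∘⋯∘M_p): M ≅ I[1,1]^2, I[1,3], I[3,3].
μ_θ-semistable layers: μ^(1)=13; μ^(2)=-5; μ^(3)=-11

((0, 1, 1); (3, 0, 0); (0, 0, 1))


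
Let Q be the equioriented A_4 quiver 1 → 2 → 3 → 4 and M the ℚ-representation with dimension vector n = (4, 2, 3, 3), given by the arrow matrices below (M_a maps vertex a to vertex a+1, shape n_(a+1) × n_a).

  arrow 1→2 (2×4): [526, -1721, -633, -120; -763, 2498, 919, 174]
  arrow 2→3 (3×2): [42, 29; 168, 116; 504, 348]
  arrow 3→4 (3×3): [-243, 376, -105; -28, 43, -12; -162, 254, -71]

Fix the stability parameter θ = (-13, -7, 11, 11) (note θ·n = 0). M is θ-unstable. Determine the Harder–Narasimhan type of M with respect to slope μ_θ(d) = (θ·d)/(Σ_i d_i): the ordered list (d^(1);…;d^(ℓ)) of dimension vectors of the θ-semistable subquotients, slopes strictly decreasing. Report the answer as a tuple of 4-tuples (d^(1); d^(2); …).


Barcode: M ≅ I[1,1]^2, I[1,2], I[1,4], I[3,4]^2. HN layers by μ_θ (3 steps, strictly decreasing):
  μ^(1)=11; μ^(2)=-7; μ^(3)=-13

((0, 0, 3, 3); (0, 2, 0, 0); (4, 0, 0, 0))


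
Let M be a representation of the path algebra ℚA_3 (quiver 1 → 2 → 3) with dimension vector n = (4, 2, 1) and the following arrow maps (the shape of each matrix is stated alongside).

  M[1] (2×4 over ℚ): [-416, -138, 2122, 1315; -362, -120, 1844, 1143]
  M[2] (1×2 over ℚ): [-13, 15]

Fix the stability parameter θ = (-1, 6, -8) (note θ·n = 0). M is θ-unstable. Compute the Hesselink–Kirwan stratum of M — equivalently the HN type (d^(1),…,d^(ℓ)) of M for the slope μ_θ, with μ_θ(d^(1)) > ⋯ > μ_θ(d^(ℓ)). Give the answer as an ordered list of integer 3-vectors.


Via rank(M_{q-1}∘⋯∘M_p): M ≅ I[1,1]^2, I[1,2], I[1,3].
μ_θ-semistable layers: μ^(1)=6; μ^(2)=-1

((0, 1, 0); (4, 1, 1))


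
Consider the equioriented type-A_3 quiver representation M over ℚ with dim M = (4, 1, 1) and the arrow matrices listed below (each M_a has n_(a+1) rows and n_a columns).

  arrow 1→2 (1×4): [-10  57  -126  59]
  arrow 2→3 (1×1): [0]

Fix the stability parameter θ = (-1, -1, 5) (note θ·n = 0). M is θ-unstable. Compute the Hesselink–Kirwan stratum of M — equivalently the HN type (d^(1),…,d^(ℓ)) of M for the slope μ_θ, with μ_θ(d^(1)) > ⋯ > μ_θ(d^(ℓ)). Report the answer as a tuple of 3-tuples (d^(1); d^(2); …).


Interval decomposition of M: I[1,1]^3, I[1,2], I[3,3].
HN type (ℓ=2): μ^(1)=5; μ^(2)=-1

((0, 0, 1); (4, 1, 0))


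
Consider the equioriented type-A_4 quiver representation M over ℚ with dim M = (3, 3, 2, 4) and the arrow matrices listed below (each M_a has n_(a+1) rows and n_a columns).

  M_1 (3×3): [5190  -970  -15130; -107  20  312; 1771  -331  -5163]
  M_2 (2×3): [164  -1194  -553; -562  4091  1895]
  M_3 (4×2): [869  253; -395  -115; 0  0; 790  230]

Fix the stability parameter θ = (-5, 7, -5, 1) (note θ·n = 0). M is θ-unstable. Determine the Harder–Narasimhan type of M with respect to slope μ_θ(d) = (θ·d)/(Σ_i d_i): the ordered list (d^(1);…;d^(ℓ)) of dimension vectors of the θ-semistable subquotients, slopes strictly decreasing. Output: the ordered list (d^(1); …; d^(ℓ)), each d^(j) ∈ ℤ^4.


Interval decomposition of M: I[1,1], I[1,3], I[1,4], I[2,2], I[4,4]^3.
HN type (ℓ=3): μ^(1)=7; μ^(2)=1; μ^(3)=-5

((0, 1, 0, 0); (0, 2, 2, 4); (3, 0, 0, 0))


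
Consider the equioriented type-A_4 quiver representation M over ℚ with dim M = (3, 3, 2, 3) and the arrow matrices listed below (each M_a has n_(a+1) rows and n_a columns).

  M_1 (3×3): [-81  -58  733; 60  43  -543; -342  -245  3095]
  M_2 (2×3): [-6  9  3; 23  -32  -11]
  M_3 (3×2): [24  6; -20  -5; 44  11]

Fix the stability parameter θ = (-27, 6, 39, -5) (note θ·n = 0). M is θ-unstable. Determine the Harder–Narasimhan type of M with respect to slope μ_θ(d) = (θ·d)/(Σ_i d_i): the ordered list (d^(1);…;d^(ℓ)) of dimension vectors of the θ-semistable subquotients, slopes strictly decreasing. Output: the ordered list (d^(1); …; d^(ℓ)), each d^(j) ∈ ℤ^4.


Via rank(M_{q-1}∘⋯∘M_p): M ≅ I[1,1], I[1,2], I[1,4], I[2,3], I[4,4]^2.
μ_θ-semistable layers: μ^(1)=39; μ^(2)=17; μ^(3)=6; μ^(4)=-5; μ^(5)=-27

((0, 0, 1, 0); (0, 0, 1, 1); (0, 3, 0, 0); (0, 0, 0, 2); (3, 0, 0, 0))


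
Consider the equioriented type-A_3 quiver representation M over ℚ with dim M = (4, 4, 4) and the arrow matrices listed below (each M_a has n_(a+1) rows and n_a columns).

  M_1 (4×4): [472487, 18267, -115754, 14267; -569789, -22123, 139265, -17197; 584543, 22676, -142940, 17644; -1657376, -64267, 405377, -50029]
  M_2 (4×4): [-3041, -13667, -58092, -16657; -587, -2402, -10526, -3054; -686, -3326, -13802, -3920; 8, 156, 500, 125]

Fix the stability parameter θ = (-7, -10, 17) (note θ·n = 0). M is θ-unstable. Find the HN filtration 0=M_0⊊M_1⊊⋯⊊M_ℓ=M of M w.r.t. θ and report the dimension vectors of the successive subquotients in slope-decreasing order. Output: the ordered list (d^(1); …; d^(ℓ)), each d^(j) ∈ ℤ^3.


Barcode: M ≅ I[1,1], I[1,3]^3, I[2,3]. HN layers by μ_θ (4 steps, strictly decreasing):
  μ^(1)=17; μ^(2)=-7; μ^(3)=-17/2; μ^(4)=-10

((0, 0, 4); (1, 0, 0); (3, 3, 0); (0, 1, 0))


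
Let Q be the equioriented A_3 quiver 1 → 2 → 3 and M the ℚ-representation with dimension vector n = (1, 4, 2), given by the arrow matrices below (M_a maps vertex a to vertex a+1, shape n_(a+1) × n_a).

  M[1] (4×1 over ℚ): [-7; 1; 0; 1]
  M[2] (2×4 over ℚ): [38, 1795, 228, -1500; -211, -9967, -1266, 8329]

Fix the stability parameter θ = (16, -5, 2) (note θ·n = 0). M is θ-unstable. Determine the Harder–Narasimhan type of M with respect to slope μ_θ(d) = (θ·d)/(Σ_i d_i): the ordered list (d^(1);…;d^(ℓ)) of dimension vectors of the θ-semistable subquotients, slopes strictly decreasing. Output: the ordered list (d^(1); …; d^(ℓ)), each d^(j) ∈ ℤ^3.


Barcode: M ≅ I[1,3], I[2,2]^2, I[2,3]. HN layers by μ_θ (3 steps, strictly decreasing):
  μ^(1)=13/3; μ^(2)=2; μ^(3)=-5

((1, 1, 1); (0, 0, 1); (0, 3, 0))


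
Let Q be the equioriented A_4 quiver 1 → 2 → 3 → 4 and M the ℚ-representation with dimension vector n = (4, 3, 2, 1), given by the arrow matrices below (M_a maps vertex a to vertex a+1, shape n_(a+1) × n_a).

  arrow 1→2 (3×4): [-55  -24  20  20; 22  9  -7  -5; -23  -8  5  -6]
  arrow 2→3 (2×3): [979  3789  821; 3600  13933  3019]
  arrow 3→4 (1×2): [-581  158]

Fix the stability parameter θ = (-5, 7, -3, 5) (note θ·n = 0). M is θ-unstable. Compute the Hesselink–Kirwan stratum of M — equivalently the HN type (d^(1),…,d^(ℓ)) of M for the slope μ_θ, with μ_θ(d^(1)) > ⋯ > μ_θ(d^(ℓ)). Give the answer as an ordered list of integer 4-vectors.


Interval decomposition of M: I[1,1], I[1,2], I[1,3], I[1,4].
HN type (ℓ=4): μ^(1)=7; μ^(2)=5; μ^(3)=2; μ^(4)=-5

((0, 1, 0, 0); (0, 0, 0, 1); (0, 2, 2, 0); (4, 0, 0, 0))


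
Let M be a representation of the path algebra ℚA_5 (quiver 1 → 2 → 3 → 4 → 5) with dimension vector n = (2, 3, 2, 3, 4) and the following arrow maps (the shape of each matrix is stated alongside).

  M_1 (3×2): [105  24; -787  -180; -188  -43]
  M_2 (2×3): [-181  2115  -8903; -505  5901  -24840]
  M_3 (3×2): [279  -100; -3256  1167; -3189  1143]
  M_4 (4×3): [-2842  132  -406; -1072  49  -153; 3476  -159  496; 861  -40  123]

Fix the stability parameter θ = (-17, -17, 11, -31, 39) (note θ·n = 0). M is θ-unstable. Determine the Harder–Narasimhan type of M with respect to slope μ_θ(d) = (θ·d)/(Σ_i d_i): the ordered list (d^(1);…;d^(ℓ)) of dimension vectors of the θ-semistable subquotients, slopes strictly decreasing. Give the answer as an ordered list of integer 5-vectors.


Via rank(M_{q-1}∘⋯∘M_p): M ≅ I[1,2], I[1,5], I[2,5], I[4,5], I[5,5].
μ_θ-semistable layers: μ^(1)=39; μ^(2)=-10; μ^(3)=-17; μ^(4)=-31

((0, 0, 0, 0, 4); (0, 0, 2, 2, 0); (2, 3, 0, 0, 0); (0, 0, 0, 1, 0))


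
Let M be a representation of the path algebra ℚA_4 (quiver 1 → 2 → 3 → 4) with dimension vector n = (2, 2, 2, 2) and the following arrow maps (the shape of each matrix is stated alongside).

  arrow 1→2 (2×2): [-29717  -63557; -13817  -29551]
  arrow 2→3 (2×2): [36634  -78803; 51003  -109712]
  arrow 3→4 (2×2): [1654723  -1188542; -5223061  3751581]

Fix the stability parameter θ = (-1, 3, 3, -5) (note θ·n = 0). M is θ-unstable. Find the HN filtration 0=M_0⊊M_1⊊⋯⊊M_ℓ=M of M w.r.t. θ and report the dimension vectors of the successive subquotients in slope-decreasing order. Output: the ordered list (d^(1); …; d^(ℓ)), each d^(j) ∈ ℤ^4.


Interval decomposition of M: I[1,4]^2.
HN type (ℓ=2): μ^(1)=1/3; μ^(2)=-1

((0, 2, 2, 2); (2, 0, 0, 0))


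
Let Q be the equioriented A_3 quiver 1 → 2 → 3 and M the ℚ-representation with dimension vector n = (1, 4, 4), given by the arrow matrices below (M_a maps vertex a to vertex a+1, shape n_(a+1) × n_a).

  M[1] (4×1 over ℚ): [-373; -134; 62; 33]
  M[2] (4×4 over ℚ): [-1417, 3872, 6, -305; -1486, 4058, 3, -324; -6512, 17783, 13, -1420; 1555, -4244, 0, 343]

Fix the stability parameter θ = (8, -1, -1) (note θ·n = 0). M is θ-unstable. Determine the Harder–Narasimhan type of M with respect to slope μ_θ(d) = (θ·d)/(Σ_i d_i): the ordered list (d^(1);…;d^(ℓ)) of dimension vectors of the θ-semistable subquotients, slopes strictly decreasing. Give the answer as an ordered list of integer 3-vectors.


Interval decomposition of M: I[1,2], I[2,3]^3, I[3,3].
HN type (ℓ=2): μ^(1)=7/2; μ^(2)=-1

((1, 1, 0); (0, 3, 4))


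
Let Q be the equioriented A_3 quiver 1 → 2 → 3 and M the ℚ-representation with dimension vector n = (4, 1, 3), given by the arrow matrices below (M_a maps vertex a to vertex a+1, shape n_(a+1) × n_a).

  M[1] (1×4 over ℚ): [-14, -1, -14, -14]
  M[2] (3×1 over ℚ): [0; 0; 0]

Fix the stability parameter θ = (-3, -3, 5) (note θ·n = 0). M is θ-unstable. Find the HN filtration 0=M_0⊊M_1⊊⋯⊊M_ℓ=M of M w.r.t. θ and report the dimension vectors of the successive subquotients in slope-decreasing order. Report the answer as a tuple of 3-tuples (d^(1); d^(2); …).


Barcode: M ≅ I[1,1]^3, I[1,2], I[3,3]^3. HN layers by μ_θ (2 steps, strictly decreasing):
  μ^(1)=5; μ^(2)=-3

((0, 0, 3); (4, 1, 0))


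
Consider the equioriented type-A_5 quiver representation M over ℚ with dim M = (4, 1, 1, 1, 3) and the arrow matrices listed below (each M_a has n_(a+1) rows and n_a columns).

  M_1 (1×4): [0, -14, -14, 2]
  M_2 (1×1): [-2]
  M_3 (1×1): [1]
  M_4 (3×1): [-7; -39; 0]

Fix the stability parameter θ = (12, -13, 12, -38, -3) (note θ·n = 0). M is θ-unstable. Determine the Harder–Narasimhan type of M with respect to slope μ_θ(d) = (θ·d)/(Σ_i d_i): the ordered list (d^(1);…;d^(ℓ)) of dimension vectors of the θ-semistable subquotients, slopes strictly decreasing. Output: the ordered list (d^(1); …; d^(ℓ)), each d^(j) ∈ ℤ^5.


Via rank(M_{q-1}∘⋯∘M_p): M ≅ I[1,1]^3, I[1,5], I[5,5]^2.
μ_θ-semistable layers: μ^(1)=12; μ^(2)=-3; μ^(3)=-27/4

((3, 0, 0, 0, 0); (0, 0, 0, 0, 3); (1, 1, 1, 1, 0))


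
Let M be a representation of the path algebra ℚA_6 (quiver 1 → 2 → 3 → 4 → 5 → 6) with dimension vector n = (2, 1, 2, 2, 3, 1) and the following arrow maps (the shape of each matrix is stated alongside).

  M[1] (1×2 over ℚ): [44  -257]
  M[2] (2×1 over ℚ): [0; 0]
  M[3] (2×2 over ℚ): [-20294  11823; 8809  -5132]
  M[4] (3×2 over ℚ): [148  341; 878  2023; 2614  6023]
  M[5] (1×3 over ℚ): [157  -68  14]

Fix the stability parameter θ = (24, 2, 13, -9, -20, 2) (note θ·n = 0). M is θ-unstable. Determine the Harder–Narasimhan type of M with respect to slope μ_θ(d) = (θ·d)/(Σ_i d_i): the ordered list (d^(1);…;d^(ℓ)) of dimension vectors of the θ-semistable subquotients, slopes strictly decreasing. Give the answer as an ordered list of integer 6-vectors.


Via rank(M_{q-1}∘⋯∘M_p): M ≅ I[1,1], I[1,2], I[3,5], I[3,6], I[5,5].
μ_θ-semistable layers: μ^(1)=24; μ^(2)=13; μ^(3)=2; μ^(4)=-16/3; μ^(5)=-20

((1, 0, 0, 0, 0, 0); (1, 1, 0, 0, 0, 0); (0, 0, 0, 0, 0, 1); (0, 0, 2, 2, 2, 0); (0, 0, 0, 0, 1, 0))


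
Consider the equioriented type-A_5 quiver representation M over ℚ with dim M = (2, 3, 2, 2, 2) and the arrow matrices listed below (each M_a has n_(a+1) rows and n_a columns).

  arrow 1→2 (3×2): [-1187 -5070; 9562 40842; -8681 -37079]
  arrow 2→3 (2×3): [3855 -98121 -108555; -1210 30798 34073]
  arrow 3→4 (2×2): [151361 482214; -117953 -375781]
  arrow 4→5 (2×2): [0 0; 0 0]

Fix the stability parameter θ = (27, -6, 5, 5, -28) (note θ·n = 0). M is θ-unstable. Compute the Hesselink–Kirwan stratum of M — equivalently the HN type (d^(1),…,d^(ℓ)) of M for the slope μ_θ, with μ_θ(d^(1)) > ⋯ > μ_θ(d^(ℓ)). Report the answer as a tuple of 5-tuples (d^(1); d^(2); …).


Interval decomposition of M: I[1,4]^2, I[2,2], I[5,5]^2.
HN type (ℓ=3): μ^(1)=31/4; μ^(2)=-6; μ^(3)=-28

((2, 2, 2, 2, 0); (0, 1, 0, 0, 0); (0, 0, 0, 0, 2))


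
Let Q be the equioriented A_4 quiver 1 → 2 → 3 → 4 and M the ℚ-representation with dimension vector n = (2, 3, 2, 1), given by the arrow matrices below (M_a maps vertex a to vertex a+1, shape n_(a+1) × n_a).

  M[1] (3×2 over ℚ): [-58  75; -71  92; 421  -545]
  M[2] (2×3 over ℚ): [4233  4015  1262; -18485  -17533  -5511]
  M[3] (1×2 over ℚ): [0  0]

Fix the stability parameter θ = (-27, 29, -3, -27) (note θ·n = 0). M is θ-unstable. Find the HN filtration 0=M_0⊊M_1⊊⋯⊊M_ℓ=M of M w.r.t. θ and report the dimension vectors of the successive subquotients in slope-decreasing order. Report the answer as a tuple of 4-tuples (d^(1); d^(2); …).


Interval decomposition of M: I[1,3]^2, I[2,2], I[4,4].
HN type (ℓ=3): μ^(1)=29; μ^(2)=13; μ^(3)=-27

((0, 1, 0, 0); (0, 2, 2, 0); (2, 0, 0, 1))


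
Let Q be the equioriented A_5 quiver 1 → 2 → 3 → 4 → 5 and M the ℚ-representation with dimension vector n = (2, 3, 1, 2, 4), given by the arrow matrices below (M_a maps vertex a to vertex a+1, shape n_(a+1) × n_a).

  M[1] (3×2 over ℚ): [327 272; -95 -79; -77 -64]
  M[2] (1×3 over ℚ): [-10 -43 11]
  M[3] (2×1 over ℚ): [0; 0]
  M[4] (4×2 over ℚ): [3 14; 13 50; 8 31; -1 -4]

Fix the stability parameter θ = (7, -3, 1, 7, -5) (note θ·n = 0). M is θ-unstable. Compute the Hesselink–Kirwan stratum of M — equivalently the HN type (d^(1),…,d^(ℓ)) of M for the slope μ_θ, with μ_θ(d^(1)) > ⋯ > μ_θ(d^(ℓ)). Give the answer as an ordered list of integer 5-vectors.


Barcode: M ≅ I[1,2], I[1,3], I[2,2], I[4,5]^2, I[5,5]^2. HN layers by μ_θ (5 steps, strictly decreasing):
  μ^(1)=2; μ^(2)=5/3; μ^(3)=1; μ^(4)=-3; μ^(5)=-5

((1, 1, 0, 0, 0); (1, 1, 1, 0, 0); (0, 0, 0, 2, 2); (0, 1, 0, 0, 0); (0, 0, 0, 0, 2))


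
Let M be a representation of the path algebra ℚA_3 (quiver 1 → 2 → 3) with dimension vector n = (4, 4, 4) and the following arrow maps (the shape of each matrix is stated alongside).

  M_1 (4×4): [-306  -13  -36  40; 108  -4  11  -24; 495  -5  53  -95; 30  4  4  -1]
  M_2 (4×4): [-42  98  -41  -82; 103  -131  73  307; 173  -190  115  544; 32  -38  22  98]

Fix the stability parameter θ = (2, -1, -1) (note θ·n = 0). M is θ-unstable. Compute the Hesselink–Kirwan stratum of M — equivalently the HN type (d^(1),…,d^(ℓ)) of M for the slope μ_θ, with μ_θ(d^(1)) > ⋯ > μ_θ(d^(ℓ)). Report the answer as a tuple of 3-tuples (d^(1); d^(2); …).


Via rank(M_{q-1}∘⋯∘M_p): M ≅ I[1,2], I[1,3]^3, I[3,3].
μ_θ-semistable layers: μ^(1)=1/2; μ^(2)=0; μ^(3)=-1

((1, 1, 0); (3, 3, 3); (0, 0, 1))


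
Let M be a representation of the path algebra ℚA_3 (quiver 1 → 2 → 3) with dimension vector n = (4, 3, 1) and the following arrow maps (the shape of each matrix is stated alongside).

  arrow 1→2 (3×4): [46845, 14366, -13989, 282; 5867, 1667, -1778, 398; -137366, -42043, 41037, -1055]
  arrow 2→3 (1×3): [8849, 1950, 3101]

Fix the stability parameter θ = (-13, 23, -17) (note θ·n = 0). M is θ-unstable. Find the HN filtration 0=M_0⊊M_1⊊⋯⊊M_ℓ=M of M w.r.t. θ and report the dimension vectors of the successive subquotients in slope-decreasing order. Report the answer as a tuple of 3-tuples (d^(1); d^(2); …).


Interval decomposition of M: I[1,1], I[1,2]^2, I[1,3].
HN type (ℓ=3): μ^(1)=23; μ^(2)=3; μ^(3)=-13

((0, 2, 0); (0, 1, 1); (4, 0, 0))


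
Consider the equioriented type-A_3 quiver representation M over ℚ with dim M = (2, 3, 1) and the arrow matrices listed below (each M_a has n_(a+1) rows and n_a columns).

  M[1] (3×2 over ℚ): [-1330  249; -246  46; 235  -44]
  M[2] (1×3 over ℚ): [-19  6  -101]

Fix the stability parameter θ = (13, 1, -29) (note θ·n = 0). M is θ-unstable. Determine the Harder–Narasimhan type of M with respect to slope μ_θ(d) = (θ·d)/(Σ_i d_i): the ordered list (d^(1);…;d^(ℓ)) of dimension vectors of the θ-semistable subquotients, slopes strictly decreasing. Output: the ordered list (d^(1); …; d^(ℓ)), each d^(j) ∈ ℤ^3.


Via rank(M_{q-1}∘⋯∘M_p): M ≅ I[1,2], I[1,3], I[2,2].
μ_θ-semistable layers: μ^(1)=7; μ^(2)=1; μ^(3)=-5

((1, 1, 0); (0, 1, 0); (1, 1, 1))


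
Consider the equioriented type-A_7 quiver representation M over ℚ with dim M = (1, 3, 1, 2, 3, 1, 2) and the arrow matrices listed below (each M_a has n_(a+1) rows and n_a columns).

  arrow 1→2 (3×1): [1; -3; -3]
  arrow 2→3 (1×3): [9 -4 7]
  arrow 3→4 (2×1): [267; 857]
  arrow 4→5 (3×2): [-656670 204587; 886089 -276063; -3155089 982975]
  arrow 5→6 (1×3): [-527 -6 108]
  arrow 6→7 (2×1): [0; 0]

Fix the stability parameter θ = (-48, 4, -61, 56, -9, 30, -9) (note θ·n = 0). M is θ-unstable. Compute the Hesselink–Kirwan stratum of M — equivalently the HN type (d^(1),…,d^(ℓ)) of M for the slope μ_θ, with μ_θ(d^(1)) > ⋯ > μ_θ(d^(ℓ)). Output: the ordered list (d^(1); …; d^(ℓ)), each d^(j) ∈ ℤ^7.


Via rank(M_{q-1}∘⋯∘M_p): M ≅ I[1,2], I[2,2], I[2,6], I[4,5], I[5,5], I[7,7]^2.
μ_θ-semistable layers: μ^(1)=30; μ^(2)=47/2; μ^(3)=4; μ^(4)=-9; μ^(5)=-57/2; μ^(6)=-48

((0, 0, 0, 0, 0, 1, 0); (0, 0, 0, 2, 2, 0, 0); (0, 2, 0, 0, 0, 0, 0); (0, 0, 0, 0, 1, 0, 2); (0, 1, 1, 0, 0, 0, 0); (1, 0, 0, 0, 0, 0, 0))


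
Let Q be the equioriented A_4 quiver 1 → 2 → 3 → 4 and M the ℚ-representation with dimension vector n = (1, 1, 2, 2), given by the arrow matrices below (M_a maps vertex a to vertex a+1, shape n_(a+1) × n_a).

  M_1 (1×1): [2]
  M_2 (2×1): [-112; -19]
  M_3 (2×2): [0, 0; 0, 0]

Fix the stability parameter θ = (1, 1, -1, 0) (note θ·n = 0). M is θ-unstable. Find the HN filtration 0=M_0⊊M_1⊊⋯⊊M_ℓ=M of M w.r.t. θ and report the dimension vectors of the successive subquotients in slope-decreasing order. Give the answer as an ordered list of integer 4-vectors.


Interval decomposition of M: I[1,3], I[3,3], I[4,4]^2.
HN type (ℓ=3): μ^(1)=1/3; μ^(2)=0; μ^(3)=-1

((1, 1, 1, 0); (0, 0, 0, 2); (0, 0, 1, 0))


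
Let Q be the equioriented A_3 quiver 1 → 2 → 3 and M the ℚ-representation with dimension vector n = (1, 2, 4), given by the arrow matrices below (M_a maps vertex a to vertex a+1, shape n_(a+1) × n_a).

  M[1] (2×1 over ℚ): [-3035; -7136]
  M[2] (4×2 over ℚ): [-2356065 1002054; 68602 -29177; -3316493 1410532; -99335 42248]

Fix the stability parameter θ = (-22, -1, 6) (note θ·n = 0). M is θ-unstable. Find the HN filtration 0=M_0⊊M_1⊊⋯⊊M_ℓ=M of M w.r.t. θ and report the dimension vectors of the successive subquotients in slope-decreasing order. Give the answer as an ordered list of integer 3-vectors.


Via rank(M_{q-1}∘⋯∘M_p): M ≅ I[1,3], I[2,3], I[3,3]^2.
μ_θ-semistable layers: μ^(1)=6; μ^(2)=-1; μ^(3)=-22

((0, 0, 4); (0, 2, 0); (1, 0, 0))


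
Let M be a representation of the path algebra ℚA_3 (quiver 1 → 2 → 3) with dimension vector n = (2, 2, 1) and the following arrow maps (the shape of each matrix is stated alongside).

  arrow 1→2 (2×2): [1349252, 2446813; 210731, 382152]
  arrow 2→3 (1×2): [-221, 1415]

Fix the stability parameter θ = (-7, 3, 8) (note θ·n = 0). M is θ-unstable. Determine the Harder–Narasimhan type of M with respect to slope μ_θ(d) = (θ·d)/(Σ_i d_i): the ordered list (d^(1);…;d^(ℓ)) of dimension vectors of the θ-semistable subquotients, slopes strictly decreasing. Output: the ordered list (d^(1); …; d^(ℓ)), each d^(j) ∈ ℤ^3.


Via rank(M_{q-1}∘⋯∘M_p): M ≅ I[1,2], I[1,3].
μ_θ-semistable layers: μ^(1)=8; μ^(2)=3; μ^(3)=-7

((0, 0, 1); (0, 2, 0); (2, 0, 0))


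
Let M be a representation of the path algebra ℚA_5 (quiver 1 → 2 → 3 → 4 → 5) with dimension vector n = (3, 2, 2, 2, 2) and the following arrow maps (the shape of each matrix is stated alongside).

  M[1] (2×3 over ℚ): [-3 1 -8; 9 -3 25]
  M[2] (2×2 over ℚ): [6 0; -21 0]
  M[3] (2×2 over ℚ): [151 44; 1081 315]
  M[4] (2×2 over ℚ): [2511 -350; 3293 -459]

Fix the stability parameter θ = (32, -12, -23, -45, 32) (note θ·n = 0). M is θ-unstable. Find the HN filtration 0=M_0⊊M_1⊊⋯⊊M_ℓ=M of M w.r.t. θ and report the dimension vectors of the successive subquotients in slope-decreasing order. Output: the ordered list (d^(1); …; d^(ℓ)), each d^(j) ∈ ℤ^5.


Barcode: M ≅ I[1,1], I[1,2], I[1,5], I[3,5]. HN layers by μ_θ (4 steps, strictly decreasing):
  μ^(1)=32; μ^(2)=10; μ^(3)=-12; μ^(4)=-34

((1, 0, 0, 0, 2); (1, 1, 0, 0, 0); (1, 1, 1, 1, 0); (0, 0, 1, 1, 0))


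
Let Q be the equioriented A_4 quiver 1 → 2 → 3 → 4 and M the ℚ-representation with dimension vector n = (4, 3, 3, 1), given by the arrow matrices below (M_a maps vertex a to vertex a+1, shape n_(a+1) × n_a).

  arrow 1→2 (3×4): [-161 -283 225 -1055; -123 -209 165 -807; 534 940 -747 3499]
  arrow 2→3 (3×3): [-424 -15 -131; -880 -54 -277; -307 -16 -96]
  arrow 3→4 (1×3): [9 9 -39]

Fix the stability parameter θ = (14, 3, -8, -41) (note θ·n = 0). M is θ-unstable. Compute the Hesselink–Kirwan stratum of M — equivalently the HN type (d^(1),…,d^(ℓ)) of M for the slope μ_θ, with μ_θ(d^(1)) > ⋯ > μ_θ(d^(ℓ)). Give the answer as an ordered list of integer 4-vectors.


Via rank(M_{q-1}∘⋯∘M_p): M ≅ I[1,1], I[1,3]^2, I[1,4].
μ_θ-semistable layers: μ^(1)=14; μ^(2)=3; μ^(3)=-8

((1, 0, 0, 0); (2, 2, 2, 0); (1, 1, 1, 1))


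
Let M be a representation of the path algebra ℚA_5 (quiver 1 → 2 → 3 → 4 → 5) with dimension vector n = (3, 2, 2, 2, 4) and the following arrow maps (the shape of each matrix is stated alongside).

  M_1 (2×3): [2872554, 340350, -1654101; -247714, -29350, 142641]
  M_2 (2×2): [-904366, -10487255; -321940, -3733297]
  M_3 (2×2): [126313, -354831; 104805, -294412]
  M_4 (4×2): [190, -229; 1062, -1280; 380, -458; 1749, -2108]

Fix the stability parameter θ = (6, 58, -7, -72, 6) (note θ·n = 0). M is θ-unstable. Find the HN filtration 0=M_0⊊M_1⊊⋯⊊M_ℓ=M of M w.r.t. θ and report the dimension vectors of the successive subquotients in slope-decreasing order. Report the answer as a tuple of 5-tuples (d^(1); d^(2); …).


Via rank(M_{q-1}∘⋯∘M_p): M ≅ I[1,1]^2, I[1,5], I[2,5], I[5,5]^2.
μ_θ-semistable layers: μ^(1)=6; μ^(2)=-15/4; μ^(3)=-7

((2, 0, 0, 0, 4); (1, 1, 1, 1, 0); (0, 1, 1, 1, 0))


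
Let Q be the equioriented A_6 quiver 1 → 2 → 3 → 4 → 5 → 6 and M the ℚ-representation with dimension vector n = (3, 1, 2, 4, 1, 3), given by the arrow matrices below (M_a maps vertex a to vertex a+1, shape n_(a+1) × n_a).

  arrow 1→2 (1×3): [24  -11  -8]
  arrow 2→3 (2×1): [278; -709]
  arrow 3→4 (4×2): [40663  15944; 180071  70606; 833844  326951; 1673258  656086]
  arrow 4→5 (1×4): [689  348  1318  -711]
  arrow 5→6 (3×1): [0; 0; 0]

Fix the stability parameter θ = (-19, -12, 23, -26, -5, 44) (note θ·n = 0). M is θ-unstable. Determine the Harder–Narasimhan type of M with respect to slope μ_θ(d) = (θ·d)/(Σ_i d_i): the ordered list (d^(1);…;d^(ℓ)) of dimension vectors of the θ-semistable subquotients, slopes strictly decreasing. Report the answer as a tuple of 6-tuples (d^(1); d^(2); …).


Via rank(M_{q-1}∘⋯∘M_p): M ≅ I[1,1]^2, I[1,5], I[3,4], I[4,4]^2, I[6,6]^3.
μ_θ-semistable layers: μ^(1)=44; μ^(2)=-3/2; μ^(3)=-8/3; μ^(4)=-12; μ^(5)=-19; μ^(6)=-26

((0, 0, 0, 0, 0, 3); (0, 0, 1, 1, 0, 0); (0, 0, 1, 1, 1, 0); (0, 1, 0, 0, 0, 0); (3, 0, 0, 0, 0, 0); (0, 0, 0, 2, 0, 0))


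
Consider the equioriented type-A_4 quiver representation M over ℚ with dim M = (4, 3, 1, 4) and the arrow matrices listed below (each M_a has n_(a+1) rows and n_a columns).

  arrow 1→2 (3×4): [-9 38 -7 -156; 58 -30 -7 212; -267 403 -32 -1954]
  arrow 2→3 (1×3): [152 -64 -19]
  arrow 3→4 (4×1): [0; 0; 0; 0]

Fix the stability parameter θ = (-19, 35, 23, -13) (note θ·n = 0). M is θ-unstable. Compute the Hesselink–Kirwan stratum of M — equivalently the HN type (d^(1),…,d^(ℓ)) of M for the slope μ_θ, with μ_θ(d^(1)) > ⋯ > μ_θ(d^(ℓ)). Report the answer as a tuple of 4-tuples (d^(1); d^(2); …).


Via rank(M_{q-1}∘⋯∘M_p): M ≅ I[1,1], I[1,2]^2, I[1,3], I[4,4]^4.
μ_θ-semistable layers: μ^(1)=35; μ^(2)=29; μ^(3)=-13; μ^(4)=-19

((0, 2, 0, 0); (0, 1, 1, 0); (0, 0, 0, 4); (4, 0, 0, 0))


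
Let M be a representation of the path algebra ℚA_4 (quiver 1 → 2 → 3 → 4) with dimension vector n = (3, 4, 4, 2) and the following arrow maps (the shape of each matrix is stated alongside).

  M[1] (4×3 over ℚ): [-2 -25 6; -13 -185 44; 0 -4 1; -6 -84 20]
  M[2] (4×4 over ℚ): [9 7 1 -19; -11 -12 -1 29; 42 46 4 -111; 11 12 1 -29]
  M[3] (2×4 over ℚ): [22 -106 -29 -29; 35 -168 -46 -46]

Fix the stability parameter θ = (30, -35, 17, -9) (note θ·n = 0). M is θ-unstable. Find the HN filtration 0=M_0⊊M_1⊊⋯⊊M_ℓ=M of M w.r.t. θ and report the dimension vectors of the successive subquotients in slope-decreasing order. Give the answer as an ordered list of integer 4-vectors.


Interval decomposition of M: I[1,2], I[1,4]^2, I[2,3], I[3,3].
HN type (ℓ=4): μ^(1)=17; μ^(2)=4; μ^(3)=-5/2; μ^(4)=-35

((0, 0, 2, 0); (0, 0, 2, 2); (3, 3, 0, 0); (0, 1, 0, 0))


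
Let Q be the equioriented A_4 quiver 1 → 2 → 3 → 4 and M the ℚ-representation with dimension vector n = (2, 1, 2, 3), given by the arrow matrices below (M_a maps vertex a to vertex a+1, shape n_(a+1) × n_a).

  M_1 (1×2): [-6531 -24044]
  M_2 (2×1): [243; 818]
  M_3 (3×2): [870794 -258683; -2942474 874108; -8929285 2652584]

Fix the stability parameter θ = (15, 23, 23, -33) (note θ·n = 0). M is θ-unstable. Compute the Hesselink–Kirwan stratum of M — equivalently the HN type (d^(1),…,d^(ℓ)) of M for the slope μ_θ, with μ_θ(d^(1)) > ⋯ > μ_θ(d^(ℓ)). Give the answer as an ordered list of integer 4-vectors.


Interval decomposition of M: I[1,1], I[1,4], I[3,4], I[4,4].
HN type (ℓ=4): μ^(1)=15; μ^(2)=7; μ^(3)=-5; μ^(4)=-33

((1, 0, 0, 0); (1, 1, 1, 1); (0, 0, 1, 1); (0, 0, 0, 1))


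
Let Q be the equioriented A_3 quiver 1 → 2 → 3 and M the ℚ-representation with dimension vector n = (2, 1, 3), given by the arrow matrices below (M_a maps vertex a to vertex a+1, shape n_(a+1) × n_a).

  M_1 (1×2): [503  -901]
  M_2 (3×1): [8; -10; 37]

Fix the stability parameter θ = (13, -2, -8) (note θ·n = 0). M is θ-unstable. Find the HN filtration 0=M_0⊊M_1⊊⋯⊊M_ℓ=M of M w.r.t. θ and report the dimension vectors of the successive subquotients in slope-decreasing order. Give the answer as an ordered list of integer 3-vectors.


Via rank(M_{q-1}∘⋯∘M_p): M ≅ I[1,1], I[1,3], I[3,3]^2.
μ_θ-semistable layers: μ^(1)=13; μ^(2)=1; μ^(3)=-8

((1, 0, 0); (1, 1, 1); (0, 0, 2))


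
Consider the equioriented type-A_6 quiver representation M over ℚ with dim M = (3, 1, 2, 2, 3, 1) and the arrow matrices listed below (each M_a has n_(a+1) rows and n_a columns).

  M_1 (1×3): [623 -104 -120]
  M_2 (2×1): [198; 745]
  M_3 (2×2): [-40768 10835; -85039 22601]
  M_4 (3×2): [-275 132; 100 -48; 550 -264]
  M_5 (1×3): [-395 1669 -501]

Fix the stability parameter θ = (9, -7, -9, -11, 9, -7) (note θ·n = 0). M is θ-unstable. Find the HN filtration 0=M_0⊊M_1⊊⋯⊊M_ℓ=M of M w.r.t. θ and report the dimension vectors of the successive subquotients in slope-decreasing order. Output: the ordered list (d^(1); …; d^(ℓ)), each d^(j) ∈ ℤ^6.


Via rank(M_{q-1}∘⋯∘M_p): M ≅ I[1,1]^2, I[1,6], I[3,4], I[5,5]^2.
μ_θ-semistable layers: μ^(1)=9; μ^(2)=1; μ^(3)=-9/2; μ^(4)=-10

((2, 0, 0, 0, 2, 0); (0, 0, 0, 0, 1, 1); (1, 1, 1, 1, 0, 0); (0, 0, 1, 1, 0, 0))


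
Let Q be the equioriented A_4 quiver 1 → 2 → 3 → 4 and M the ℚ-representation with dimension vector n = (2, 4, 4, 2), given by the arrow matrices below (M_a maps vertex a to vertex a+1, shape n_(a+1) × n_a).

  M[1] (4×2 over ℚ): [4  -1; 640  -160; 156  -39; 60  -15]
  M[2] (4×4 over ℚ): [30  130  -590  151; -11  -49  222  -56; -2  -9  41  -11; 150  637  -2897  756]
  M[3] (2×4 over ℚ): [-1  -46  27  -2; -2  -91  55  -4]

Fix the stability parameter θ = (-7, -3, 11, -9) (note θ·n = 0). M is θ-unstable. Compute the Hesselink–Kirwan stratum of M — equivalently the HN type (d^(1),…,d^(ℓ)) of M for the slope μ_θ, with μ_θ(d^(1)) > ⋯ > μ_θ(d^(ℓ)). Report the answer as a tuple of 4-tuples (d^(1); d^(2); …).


Via rank(M_{q-1}∘⋯∘M_p): M ≅ I[1,1], I[1,4], I[2,3]^2, I[2,4].
μ_θ-semistable layers: μ^(1)=11; μ^(2)=1; μ^(3)=-3; μ^(4)=-7

((0, 0, 2, 0); (0, 0, 2, 2); (0, 4, 0, 0); (2, 0, 0, 0))


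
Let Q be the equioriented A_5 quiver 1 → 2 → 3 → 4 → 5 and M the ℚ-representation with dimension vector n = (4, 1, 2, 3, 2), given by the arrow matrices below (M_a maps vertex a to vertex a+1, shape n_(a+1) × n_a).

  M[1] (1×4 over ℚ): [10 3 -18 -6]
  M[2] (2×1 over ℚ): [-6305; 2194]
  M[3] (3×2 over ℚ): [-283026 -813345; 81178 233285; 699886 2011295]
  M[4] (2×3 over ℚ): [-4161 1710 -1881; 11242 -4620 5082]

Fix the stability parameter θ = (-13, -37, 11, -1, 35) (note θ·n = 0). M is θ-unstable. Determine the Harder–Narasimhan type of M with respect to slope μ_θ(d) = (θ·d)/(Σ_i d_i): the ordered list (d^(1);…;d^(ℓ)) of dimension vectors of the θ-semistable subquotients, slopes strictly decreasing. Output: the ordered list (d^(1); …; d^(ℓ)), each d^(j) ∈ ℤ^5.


Interval decomposition of M: I[1,1]^3, I[1,3], I[3,4], I[4,4], I[4,5], I[5,5].
HN type (ℓ=6): μ^(1)=35; μ^(2)=11; μ^(3)=5; μ^(4)=-1; μ^(5)=-13; μ^(6)=-25

((0, 0, 0, 0, 2); (0, 0, 1, 0, 0); (0, 0, 1, 1, 0); (0, 0, 0, 2, 0); (3, 0, 0, 0, 0); (1, 1, 0, 0, 0))


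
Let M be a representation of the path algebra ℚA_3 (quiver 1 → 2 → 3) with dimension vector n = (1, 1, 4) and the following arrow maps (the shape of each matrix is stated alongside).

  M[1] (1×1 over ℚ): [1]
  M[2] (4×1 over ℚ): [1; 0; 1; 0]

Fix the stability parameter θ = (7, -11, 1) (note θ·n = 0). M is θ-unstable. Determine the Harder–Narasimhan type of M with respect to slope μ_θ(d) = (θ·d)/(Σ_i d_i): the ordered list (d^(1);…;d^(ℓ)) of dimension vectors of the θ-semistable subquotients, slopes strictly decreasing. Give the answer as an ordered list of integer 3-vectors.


Barcode: M ≅ I[1,3], I[3,3]^3. HN layers by μ_θ (2 steps, strictly decreasing):
  μ^(1)=1; μ^(2)=-2

((0, 0, 4); (1, 1, 0))


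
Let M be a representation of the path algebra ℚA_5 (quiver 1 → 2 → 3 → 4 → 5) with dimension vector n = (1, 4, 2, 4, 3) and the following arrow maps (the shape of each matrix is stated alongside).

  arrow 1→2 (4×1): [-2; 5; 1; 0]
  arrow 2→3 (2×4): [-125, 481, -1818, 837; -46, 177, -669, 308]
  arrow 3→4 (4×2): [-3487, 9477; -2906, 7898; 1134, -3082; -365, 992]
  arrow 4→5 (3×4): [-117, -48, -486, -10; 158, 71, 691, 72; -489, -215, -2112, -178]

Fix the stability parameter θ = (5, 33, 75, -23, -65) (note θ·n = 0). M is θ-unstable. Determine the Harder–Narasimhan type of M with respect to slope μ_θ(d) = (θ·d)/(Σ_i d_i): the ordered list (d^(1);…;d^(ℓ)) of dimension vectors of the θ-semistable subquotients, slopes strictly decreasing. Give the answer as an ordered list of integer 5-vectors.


Via rank(M_{q-1}∘⋯∘M_p): M ≅ I[1,5], I[2,2]^2, I[2,4], I[4,5]^2.
μ_θ-semistable layers: μ^(1)=33; μ^(2)=85/3; μ^(3)=5; μ^(4)=-44

((0, 2, 0, 0, 0); (0, 1, 1, 1, 0); (1, 1, 1, 1, 1); (0, 0, 0, 2, 2))


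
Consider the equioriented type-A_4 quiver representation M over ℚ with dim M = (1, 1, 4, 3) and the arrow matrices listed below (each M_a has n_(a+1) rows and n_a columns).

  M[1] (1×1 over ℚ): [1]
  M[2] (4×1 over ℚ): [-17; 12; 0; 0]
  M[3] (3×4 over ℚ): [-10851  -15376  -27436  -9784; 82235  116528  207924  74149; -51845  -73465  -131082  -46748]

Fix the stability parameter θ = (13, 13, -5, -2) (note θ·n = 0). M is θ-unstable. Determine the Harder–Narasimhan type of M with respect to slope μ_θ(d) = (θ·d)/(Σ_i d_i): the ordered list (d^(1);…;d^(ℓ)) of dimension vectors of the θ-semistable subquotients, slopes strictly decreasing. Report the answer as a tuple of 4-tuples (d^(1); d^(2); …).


Interval decomposition of M: I[1,4], I[3,3], I[3,4]^2.
HN type (ℓ=3): μ^(1)=19/4; μ^(2)=-2; μ^(3)=-5

((1, 1, 1, 1); (0, 0, 0, 2); (0, 0, 3, 0))


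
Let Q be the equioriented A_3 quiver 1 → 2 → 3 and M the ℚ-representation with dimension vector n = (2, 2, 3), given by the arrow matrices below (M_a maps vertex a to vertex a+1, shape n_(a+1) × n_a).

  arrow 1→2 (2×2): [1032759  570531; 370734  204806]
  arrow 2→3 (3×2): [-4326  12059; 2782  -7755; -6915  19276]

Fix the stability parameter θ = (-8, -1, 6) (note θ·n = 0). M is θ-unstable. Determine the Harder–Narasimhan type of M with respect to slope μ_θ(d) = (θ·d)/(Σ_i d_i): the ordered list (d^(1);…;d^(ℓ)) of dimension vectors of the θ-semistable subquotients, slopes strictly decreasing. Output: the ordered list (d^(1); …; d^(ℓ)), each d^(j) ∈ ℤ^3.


Interval decomposition of M: I[1,1], I[1,3], I[2,3], I[3,3].
HN type (ℓ=3): μ^(1)=6; μ^(2)=-1; μ^(3)=-8

((0, 0, 3); (0, 2, 0); (2, 0, 0))


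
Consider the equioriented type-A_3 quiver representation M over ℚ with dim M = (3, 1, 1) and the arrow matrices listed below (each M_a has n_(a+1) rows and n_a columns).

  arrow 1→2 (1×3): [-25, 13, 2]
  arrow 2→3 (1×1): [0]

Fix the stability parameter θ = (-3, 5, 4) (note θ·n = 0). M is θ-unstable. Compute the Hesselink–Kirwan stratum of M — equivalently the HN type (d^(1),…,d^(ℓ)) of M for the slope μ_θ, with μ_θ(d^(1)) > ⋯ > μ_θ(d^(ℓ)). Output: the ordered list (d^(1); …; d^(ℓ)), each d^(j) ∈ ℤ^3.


Via rank(M_{q-1}∘⋯∘M_p): M ≅ I[1,1]^2, I[1,2], I[3,3].
μ_θ-semistable layers: μ^(1)=5; μ^(2)=4; μ^(3)=-3

((0, 1, 0); (0, 0, 1); (3, 0, 0))


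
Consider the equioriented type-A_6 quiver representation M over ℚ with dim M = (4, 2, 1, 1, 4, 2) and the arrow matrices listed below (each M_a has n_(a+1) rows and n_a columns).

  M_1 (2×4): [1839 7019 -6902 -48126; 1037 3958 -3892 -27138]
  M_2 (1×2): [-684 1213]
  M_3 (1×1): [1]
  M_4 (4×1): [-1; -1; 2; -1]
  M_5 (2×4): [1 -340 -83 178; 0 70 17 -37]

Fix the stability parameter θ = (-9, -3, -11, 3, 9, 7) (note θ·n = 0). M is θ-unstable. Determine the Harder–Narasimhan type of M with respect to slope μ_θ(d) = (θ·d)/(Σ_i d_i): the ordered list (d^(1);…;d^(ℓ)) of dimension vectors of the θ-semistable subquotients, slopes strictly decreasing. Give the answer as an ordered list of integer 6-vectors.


Interval decomposition of M: I[1,1]^2, I[1,2], I[1,6], I[5,5]^2, I[5,6].
HN type (ℓ=6): μ^(1)=9; μ^(2)=8; μ^(3)=3; μ^(4)=-3; μ^(5)=-7; μ^(6)=-9

((0, 0, 0, 0, 2, 0); (0, 0, 0, 0, 2, 2); (0, 0, 0, 1, 0, 0); (0, 1, 0, 0, 0, 0); (0, 1, 1, 0, 0, 0); (4, 0, 0, 0, 0, 0))
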